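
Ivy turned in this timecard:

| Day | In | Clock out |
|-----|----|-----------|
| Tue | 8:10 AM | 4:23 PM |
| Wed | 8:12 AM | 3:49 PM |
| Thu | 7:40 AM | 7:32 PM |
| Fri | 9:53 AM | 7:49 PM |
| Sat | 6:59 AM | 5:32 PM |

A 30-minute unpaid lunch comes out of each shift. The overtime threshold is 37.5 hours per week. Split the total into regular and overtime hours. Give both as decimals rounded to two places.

Regular 37.50 hours, overtime 8.18 hours

Tue: 8:10 AM–4:23 PM = 8 h 13 min; less 30 min break → 7 h 43 min
Wed: 8:12 AM–3:49 PM = 7 h 37 min; less 30 min break → 7 h 7 min
Thu: 7:40 AM–7:32 PM = 11 h 52 min; less 30 min break → 11 h 22 min
Fri: 9:53 AM–7:49 PM = 9 h 56 min; less 30 min break → 9 h 26 min
Sat: 6:59 AM–5:32 PM = 10 h 33 min; less 30 min break → 10 h 3 min
Total worked: 45 h 41 min = 45.68 h.
Threshold 37.5 h → overtime 8 h 11 min, regular 37 h 30 min.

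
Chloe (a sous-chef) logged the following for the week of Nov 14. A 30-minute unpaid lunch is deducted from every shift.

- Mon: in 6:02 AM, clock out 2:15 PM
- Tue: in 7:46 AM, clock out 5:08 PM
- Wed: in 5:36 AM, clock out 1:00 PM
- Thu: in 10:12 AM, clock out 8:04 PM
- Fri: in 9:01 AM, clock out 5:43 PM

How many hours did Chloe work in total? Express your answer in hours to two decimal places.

Mon: 6:02 AM–2:15 PM = 8 h 13 min; less 30 min break → 7 h 43 min
Tue: 7:46 AM–5:08 PM = 9 h 22 min; less 30 min break → 8 h 52 min
Wed: 5:36 AM–1:00 PM = 7 h 24 min; less 30 min break → 6 h 54 min
Thu: 10:12 AM–8:04 PM = 9 h 52 min; less 30 min break → 9 h 22 min
Fri: 9:01 AM–5:43 PM = 8 h 42 min; less 30 min break → 8 h 12 min
Total: 7 h 43 min + 8 h 52 min + 6 h 54 min + 9 h 22 min + 8 h 12 min = 41 h 3 min.

41.05 hours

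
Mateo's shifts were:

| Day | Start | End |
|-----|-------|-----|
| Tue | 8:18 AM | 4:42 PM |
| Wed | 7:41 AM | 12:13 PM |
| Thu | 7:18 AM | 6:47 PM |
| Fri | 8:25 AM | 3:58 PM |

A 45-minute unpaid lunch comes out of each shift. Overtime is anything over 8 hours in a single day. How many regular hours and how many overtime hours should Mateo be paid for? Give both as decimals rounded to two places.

Regular 26.23 hours, overtime 2.73 hours

Tue: 8:18 AM–4:42 PM = 8 h 24 min; less 45 min break → 7 h 39 min
Wed: 7:41 AM–12:13 PM = 4 h 32 min; less 45 min break → 3 h 47 min
Thu: 7:18 AM–6:47 PM = 11 h 29 min; less 45 min break → 10 h 44 min
Fri: 8:25 AM–3:58 PM = 7 h 33 min; less 45 min break → 6 h 48 min
Tue reg 7 h 39 min / OT 0 h 0 min; Wed reg 3 h 47 min / OT 0 h 0 min; Thu reg 8 h 0 min / OT 2 h 44 min; Fri reg 6 h 48 min / OT 0 h 0 min.
Totals: regular 26 h 14 min, overtime 2 h 44 min.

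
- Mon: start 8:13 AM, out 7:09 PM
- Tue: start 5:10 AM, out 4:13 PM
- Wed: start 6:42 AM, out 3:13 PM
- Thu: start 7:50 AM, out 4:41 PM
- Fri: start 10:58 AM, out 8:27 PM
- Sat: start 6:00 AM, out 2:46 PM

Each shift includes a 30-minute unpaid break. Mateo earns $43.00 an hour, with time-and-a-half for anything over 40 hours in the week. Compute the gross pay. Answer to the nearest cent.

Mon: 8:13 AM–7:09 PM = 10 h 56 min; less 30 min break → 10 h 26 min
Tue: 5:10 AM–4:13 PM = 11 h 3 min; less 30 min break → 10 h 33 min
Wed: 6:42 AM–3:13 PM = 8 h 31 min; less 30 min break → 8 h 1 min
Thu: 7:50 AM–4:41 PM = 8 h 51 min; less 30 min break → 8 h 21 min
Fri: 10:58 AM–8:27 PM = 9 h 29 min; less 30 min break → 8 h 59 min
Sat: 6:00 AM–2:46 PM = 8 h 46 min; less 30 min break → 8 h 16 min
Total worked: 54 h 36 min = 3276 min.
Regular 40 h 0 min = 2400 min at $43.00/h; overtime 14 h 36 min = 876 min at $64.50/h.
Pay = (2400 × $43.00 + 876 × $64.50) ÷ 60 = $2661.70.

$2661.70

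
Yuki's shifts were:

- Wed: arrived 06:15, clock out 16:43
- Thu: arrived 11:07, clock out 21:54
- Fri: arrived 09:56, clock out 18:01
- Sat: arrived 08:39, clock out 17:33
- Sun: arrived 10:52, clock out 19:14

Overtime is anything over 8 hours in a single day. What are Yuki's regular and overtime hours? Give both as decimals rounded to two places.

Regular 40.00 hours, overtime 6.60 hours

Wed: 06:15–16:43 = 10 h 28 min
Thu: 11:07–21:54 = 10 h 47 min
Fri: 09:56–18:01 = 8 h 5 min
Sat: 08:39–17:33 = 8 h 54 min
Sun: 10:52–19:14 = 8 h 22 min
Wed reg 8 h 0 min / OT 2 h 28 min; Thu reg 8 h 0 min / OT 2 h 47 min; Fri reg 8 h 0 min / OT 0 h 5 min; Sat reg 8 h 0 min / OT 0 h 54 min; Sun reg 8 h 0 min / OT 0 h 22 min.
Totals: regular 40 h 0 min, overtime 6 h 36 min.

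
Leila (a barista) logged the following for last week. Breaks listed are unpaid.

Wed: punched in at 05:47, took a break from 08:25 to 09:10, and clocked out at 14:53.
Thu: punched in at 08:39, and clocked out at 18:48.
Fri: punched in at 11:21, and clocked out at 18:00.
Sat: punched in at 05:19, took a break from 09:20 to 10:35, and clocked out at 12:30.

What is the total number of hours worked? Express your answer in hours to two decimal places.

Wed: 05:47–14:53 = 9 h 6 min; less 45 min break → 8 h 21 min
Thu: 08:39–18:48 = 10 h 9 min
Fri: 11:21–18:00 = 6 h 39 min
Sat: 05:19–12:30 = 7 h 11 min; less 75 min break → 5 h 56 min
Total: 8 h 21 min + 10 h 9 min + 6 h 39 min + 5 h 56 min = 31 h 5 min.

31.08 hours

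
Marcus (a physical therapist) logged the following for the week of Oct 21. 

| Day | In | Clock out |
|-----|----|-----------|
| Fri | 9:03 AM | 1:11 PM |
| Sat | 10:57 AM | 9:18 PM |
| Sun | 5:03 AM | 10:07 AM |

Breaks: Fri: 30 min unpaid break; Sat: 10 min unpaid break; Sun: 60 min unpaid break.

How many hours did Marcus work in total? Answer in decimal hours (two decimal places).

Fri: 9:03 AM–1:11 PM = 4 h 8 min; less 30 min break → 3 h 38 min
Sat: 10:57 AM–9:18 PM = 10 h 21 min; less 10 min break → 10 h 11 min
Sun: 5:03 AM–10:07 AM = 5 h 4 min; less 60 min break → 4 h 4 min
Total: 3 h 38 min + 10 h 11 min + 4 h 4 min = 17 h 53 min.

17.88 hours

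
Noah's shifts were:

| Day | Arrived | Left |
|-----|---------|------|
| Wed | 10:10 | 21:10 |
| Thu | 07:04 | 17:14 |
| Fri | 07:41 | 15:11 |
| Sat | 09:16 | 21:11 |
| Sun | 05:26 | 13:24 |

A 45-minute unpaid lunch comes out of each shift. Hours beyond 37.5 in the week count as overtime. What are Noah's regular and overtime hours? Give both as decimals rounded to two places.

Wed: 10:10–21:10 = 11 h 0 min; less 45 min break → 10 h 15 min
Thu: 07:04–17:14 = 10 h 10 min; less 45 min break → 9 h 25 min
Fri: 07:41–15:11 = 7 h 30 min; less 45 min break → 6 h 45 min
Sat: 09:16–21:11 = 11 h 55 min; less 45 min break → 11 h 10 min
Sun: 05:26–13:24 = 7 h 58 min; less 45 min break → 7 h 13 min
Total worked: 44 h 48 min = 44.80 h.
Threshold 37.5 h → overtime 7 h 18 min, regular 37 h 30 min.

Regular 37.50 hours, overtime 7.30 hours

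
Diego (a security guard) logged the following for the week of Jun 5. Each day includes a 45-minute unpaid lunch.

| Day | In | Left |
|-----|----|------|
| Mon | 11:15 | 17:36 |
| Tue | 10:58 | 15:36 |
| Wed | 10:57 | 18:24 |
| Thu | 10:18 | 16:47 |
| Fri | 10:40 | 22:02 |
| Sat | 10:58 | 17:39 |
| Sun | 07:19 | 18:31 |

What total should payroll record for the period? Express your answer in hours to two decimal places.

Mon: 11:15–17:36 = 6 h 21 min; less 45 min break → 5 h 36 min
Tue: 10:58–15:36 = 4 h 38 min; less 45 min break → 3 h 53 min
Wed: 10:57–18:24 = 7 h 27 min; less 45 min break → 6 h 42 min
Thu: 10:18–16:47 = 6 h 29 min; less 45 min break → 5 h 44 min
Fri: 10:40–22:02 = 11 h 22 min; less 45 min break → 10 h 37 min
Sat: 10:58–17:39 = 6 h 41 min; less 45 min break → 5 h 56 min
Sun: 07:19–18:31 = 11 h 12 min; less 45 min break → 10 h 27 min
Total: 5 h 36 min + 3 h 53 min + 6 h 42 min + 5 h 44 min + 10 h 37 min + 5 h 56 min + 10 h 27 min = 48 h 55 min.

48.92 hours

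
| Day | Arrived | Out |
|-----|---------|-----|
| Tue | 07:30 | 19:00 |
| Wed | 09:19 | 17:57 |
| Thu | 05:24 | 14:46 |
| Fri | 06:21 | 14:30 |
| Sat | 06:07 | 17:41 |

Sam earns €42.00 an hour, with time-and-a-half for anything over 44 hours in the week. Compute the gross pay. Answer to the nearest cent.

Tue: 07:30–19:00 = 11 h 30 min
Wed: 09:19–17:57 = 8 h 38 min
Thu: 05:24–14:46 = 9 h 22 min
Fri: 06:21–14:30 = 8 h 9 min
Sat: 06:07–17:41 = 11 h 34 min
Total worked: 49 h 13 min = 2953 min.
Regular 44 h 0 min = 2640 min at €42.00/h; overtime 5 h 13 min = 313 min at €63.00/h.
Pay = (2640 × €42.00 + 313 × €63.00) ÷ 60 = €2176.65.

€2176.65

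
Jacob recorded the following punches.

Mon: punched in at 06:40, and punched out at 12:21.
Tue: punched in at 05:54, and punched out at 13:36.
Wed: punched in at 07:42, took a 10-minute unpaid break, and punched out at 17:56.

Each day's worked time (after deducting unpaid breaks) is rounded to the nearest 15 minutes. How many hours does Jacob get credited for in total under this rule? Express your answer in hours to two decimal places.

Mon: 06:40–12:21 = 5 h 41 min → rounds to 5 h 45 min
Tue: 05:54–13:36 = 7 h 42 min → rounds to 7 h 45 min
Wed: 07:42–17:56 = 10 h 14 min − 10 min = 10 h 4 min → rounds to 10 h 0 min
Total credited: 23 h 30 min.

23.50 hours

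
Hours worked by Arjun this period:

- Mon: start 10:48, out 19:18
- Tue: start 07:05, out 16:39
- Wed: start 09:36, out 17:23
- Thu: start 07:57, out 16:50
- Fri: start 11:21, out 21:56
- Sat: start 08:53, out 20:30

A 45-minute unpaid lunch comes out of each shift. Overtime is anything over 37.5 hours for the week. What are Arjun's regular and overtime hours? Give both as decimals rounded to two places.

Regular 37.50 hours, overtime 14.93 hours

Mon: 10:48–19:18 = 8 h 30 min; less 45 min break → 7 h 45 min
Tue: 07:05–16:39 = 9 h 34 min; less 45 min break → 8 h 49 min
Wed: 09:36–17:23 = 7 h 47 min; less 45 min break → 7 h 2 min
Thu: 07:57–16:50 = 8 h 53 min; less 45 min break → 8 h 8 min
Fri: 11:21–21:56 = 10 h 35 min; less 45 min break → 9 h 50 min
Sat: 08:53–20:30 = 11 h 37 min; less 45 min break → 10 h 52 min
Total worked: 52 h 26 min = 52.43 h.
Threshold 37.5 h → overtime 14 h 56 min, regular 37 h 30 min.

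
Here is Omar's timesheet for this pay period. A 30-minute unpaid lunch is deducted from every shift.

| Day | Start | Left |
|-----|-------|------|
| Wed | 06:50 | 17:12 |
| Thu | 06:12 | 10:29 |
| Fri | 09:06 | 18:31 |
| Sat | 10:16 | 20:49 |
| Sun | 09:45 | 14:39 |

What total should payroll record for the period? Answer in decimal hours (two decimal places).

37.02 hours

Wed: 06:50–17:12 = 10 h 22 min; less 30 min break → 9 h 52 min
Thu: 06:12–10:29 = 4 h 17 min; less 30 min break → 3 h 47 min
Fri: 09:06–18:31 = 9 h 25 min; less 30 min break → 8 h 55 min
Sat: 10:16–20:49 = 10 h 33 min; less 30 min break → 10 h 3 min
Sun: 09:45–14:39 = 4 h 54 min; less 30 min break → 4 h 24 min
Total: 9 h 52 min + 3 h 47 min + 8 h 55 min + 10 h 3 min + 4 h 24 min = 37 h 1 min.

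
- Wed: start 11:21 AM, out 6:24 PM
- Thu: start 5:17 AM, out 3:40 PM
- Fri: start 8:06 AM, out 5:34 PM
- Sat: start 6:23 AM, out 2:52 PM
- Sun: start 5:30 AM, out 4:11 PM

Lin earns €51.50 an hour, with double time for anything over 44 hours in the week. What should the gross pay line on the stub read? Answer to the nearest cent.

Wed: 11:21 AM–6:24 PM = 7 h 3 min
Thu: 5:17 AM–3:40 PM = 10 h 23 min
Fri: 8:06 AM–5:34 PM = 9 h 28 min
Sat: 6:23 AM–2:52 PM = 8 h 29 min
Sun: 5:30 AM–4:11 PM = 10 h 41 min
Total worked: 46 h 4 min = 2764 min.
Regular 44 h 0 min = 2640 min at €51.50/h; overtime 2 h 4 min = 124 min at €103.00/h.
Pay = (2640 × €51.50 + 124 × €103.00) ÷ 60 = €2478.87.

€2478.87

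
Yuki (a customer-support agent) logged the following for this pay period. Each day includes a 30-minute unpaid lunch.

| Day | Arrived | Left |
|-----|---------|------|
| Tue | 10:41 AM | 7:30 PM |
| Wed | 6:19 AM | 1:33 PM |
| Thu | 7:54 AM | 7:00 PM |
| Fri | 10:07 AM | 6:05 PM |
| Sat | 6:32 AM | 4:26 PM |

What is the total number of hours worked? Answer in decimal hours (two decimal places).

Tue: 10:41 AM–7:30 PM = 8 h 49 min; less 30 min break → 8 h 19 min
Wed: 6:19 AM–1:33 PM = 7 h 14 min; less 30 min break → 6 h 44 min
Thu: 7:54 AM–7:00 PM = 11 h 6 min; less 30 min break → 10 h 36 min
Fri: 10:07 AM–6:05 PM = 7 h 58 min; less 30 min break → 7 h 28 min
Sat: 6:32 AM–4:26 PM = 9 h 54 min; less 30 min break → 9 h 24 min
Total: 8 h 19 min + 6 h 44 min + 10 h 36 min + 7 h 28 min + 9 h 24 min = 42 h 31 min.

42.52 hours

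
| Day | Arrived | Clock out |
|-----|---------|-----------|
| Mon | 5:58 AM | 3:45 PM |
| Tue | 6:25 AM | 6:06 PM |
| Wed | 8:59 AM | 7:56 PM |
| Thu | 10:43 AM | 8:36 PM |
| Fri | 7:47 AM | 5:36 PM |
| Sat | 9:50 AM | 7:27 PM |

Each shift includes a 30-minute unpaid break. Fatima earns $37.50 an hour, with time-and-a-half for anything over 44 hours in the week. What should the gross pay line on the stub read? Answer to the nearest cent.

$2478.75

Mon: 5:58 AM–3:45 PM = 9 h 47 min; less 30 min break → 9 h 17 min
Tue: 6:25 AM–6:06 PM = 11 h 41 min; less 30 min break → 11 h 11 min
Wed: 8:59 AM–7:56 PM = 10 h 57 min; less 30 min break → 10 h 27 min
Thu: 10:43 AM–8:36 PM = 9 h 53 min; less 30 min break → 9 h 23 min
Fri: 7:47 AM–5:36 PM = 9 h 49 min; less 30 min break → 9 h 19 min
Sat: 9:50 AM–7:27 PM = 9 h 37 min; less 30 min break → 9 h 7 min
Total worked: 58 h 44 min = 3524 min.
Regular 44 h 0 min = 2640 min at $37.50/h; overtime 14 h 44 min = 884 min at $56.25/h.
Pay = (2640 × $37.50 + 884 × $56.25) ÷ 60 = $2478.75.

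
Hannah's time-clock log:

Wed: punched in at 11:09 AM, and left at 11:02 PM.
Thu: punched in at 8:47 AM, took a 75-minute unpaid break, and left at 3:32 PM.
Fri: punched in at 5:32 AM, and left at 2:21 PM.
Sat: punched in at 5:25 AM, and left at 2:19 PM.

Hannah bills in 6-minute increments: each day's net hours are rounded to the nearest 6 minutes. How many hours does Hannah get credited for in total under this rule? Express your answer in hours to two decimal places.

35.10 hours

Wed: 11:09 AM–11:02 PM = 11 h 53 min → rounds to 11 h 54 min
Thu: 8:47 AM–3:32 PM = 6 h 45 min − 75 min = 5 h 30 min → rounds to 5 h 30 min
Fri: 5:32 AM–2:21 PM = 8 h 49 min → rounds to 8 h 48 min
Sat: 5:25 AM–2:19 PM = 8 h 54 min → rounds to 8 h 54 min
Total credited: 35 h 6 min.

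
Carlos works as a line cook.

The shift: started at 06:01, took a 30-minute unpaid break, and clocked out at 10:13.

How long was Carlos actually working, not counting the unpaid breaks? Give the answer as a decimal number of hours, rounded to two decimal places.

The shift: 06:01–10:13 = 4 h 12 min; less 30 min break → 3 h 42 min

3.70 hours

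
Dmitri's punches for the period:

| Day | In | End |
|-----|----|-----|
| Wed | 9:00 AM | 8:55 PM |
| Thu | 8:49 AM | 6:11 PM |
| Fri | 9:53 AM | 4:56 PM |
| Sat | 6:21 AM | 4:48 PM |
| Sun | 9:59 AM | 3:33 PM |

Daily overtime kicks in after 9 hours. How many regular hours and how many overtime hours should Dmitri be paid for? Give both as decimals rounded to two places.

Regular 39.62 hours, overtime 4.73 hours

Wed: 9:00 AM–8:55 PM = 11 h 55 min
Thu: 8:49 AM–6:11 PM = 9 h 22 min
Fri: 9:53 AM–4:56 PM = 7 h 3 min
Sat: 6:21 AM–4:48 PM = 10 h 27 min
Sun: 9:59 AM–3:33 PM = 5 h 34 min
Wed reg 9 h 0 min / OT 2 h 55 min; Thu reg 9 h 0 min / OT 0 h 22 min; Fri reg 7 h 3 min / OT 0 h 0 min; Sat reg 9 h 0 min / OT 1 h 27 min; Sun reg 5 h 34 min / OT 0 h 0 min.
Totals: regular 39 h 37 min, overtime 4 h 44 min.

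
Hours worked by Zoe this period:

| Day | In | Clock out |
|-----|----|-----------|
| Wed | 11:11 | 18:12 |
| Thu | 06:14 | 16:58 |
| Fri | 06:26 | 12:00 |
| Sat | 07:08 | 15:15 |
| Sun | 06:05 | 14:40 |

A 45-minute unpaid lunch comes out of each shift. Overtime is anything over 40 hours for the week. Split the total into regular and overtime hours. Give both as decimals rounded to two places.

Wed: 11:11–18:12 = 7 h 1 min; less 45 min break → 6 h 16 min
Thu: 06:14–16:58 = 10 h 44 min; less 45 min break → 9 h 59 min
Fri: 06:26–12:00 = 5 h 34 min; less 45 min break → 4 h 49 min
Sat: 07:08–15:15 = 8 h 7 min; less 45 min break → 7 h 22 min
Sun: 06:05–14:40 = 8 h 35 min; less 45 min break → 7 h 50 min
Total worked: 36 h 16 min = 36.27 h.
Threshold 40 h → overtime 0 h 0 min, regular 36 h 16 min.

Regular 36.27 hours, overtime 0.00 hours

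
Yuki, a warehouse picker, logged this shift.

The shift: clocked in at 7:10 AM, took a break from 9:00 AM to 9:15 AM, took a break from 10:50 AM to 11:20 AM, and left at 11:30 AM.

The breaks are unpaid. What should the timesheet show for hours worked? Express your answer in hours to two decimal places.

3.58 hours

The shift: 7:10 AM–11:30 AM = 4 h 20 min; less 45 min break → 3 h 35 min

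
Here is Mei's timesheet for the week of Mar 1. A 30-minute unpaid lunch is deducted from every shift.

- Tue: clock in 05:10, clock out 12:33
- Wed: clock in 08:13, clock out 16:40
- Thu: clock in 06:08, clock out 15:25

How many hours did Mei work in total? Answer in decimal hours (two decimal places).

23.62 hours

Tue: 05:10–12:33 = 7 h 23 min; less 30 min break → 6 h 53 min
Wed: 08:13–16:40 = 8 h 27 min; less 30 min break → 7 h 57 min
Thu: 06:08–15:25 = 9 h 17 min; less 30 min break → 8 h 47 min
Total: 6 h 53 min + 7 h 57 min + 8 h 47 min = 23 h 37 min.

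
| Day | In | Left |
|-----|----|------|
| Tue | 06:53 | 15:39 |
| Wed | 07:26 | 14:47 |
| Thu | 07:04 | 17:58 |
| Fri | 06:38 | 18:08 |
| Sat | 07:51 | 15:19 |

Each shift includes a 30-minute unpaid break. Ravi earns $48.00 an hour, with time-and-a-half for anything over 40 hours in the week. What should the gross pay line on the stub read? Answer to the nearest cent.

Tue: 06:53–15:39 = 8 h 46 min; less 30 min break → 8 h 16 min
Wed: 07:26–14:47 = 7 h 21 min; less 30 min break → 6 h 51 min
Thu: 07:04–17:58 = 10 h 54 min; less 30 min break → 10 h 24 min
Fri: 06:38–18:08 = 11 h 30 min; less 30 min break → 11 h 0 min
Sat: 07:51–15:19 = 7 h 28 min; less 30 min break → 6 h 58 min
Total worked: 43 h 29 min = 2609 min.
Regular 40 h 0 min = 2400 min at $48.00/h; overtime 3 h 29 min = 209 min at $72.00/h.
Pay = (2400 × $48.00 + 209 × $72.00) ÷ 60 = $2170.80.

$2170.80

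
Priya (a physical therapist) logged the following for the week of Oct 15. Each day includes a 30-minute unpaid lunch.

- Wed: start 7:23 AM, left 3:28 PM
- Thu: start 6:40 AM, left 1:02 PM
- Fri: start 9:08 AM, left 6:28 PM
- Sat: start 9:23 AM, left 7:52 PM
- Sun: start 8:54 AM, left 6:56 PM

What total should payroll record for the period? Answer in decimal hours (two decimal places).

41.80 hours

Wed: 7:23 AM–3:28 PM = 8 h 5 min; less 30 min break → 7 h 35 min
Thu: 6:40 AM–1:02 PM = 6 h 22 min; less 30 min break → 5 h 52 min
Fri: 9:08 AM–6:28 PM = 9 h 20 min; less 30 min break → 8 h 50 min
Sat: 9:23 AM–7:52 PM = 10 h 29 min; less 30 min break → 9 h 59 min
Sun: 8:54 AM–6:56 PM = 10 h 2 min; less 30 min break → 9 h 32 min
Total: 7 h 35 min + 5 h 52 min + 8 h 50 min + 9 h 59 min + 9 h 32 min = 41 h 48 min.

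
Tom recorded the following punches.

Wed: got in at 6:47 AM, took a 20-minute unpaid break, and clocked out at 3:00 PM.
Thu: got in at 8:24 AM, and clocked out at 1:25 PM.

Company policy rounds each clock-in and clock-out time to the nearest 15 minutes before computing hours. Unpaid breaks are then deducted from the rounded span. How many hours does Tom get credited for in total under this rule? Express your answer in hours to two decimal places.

12.92 hours

Wed: in 6:47 AM→6:45 AM, out 3:00 PM→3:00 PM; 8 h 15 min − 20 min = 7 h 55 min
Thu: in 8:24 AM→8:30 AM, out 1:25 PM→1:30 PM; 5 h 0 min
Total credited: 12 h 55 min.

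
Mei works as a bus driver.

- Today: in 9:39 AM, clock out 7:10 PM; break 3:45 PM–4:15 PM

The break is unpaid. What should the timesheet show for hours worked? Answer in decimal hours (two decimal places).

9.02 hours

Today: 9:39 AM–7:10 PM = 9 h 31 min; less 30 min break → 9 h 1 min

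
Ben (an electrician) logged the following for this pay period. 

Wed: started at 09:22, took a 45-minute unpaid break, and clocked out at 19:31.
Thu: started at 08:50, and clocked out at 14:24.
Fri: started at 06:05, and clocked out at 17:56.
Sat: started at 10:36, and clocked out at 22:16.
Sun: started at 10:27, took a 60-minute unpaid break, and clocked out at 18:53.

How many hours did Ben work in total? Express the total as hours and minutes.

45 h 55 min

Wed: 09:22–19:31 = 10 h 9 min; less 45 min break → 9 h 24 min
Thu: 08:50–14:24 = 5 h 34 min
Fri: 06:05–17:56 = 11 h 51 min
Sat: 10:36–22:16 = 11 h 40 min
Sun: 10:27–18:53 = 8 h 26 min; less 60 min break → 7 h 26 min
Total: 9 h 24 min + 5 h 34 min + 11 h 51 min + 11 h 40 min + 7 h 26 min = 45 h 55 min.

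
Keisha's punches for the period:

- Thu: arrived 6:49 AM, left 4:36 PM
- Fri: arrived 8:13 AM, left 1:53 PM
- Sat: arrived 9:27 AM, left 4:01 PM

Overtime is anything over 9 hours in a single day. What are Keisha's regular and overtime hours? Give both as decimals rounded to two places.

Regular 21.23 hours, overtime 0.78 hours

Thu: 6:49 AM–4:36 PM = 9 h 47 min
Fri: 8:13 AM–1:53 PM = 5 h 40 min
Sat: 9:27 AM–4:01 PM = 6 h 34 min
Thu reg 9 h 0 min / OT 0 h 47 min; Fri reg 5 h 40 min / OT 0 h 0 min; Sat reg 6 h 34 min / OT 0 h 0 min.
Totals: regular 21 h 14 min, overtime 0 h 47 min.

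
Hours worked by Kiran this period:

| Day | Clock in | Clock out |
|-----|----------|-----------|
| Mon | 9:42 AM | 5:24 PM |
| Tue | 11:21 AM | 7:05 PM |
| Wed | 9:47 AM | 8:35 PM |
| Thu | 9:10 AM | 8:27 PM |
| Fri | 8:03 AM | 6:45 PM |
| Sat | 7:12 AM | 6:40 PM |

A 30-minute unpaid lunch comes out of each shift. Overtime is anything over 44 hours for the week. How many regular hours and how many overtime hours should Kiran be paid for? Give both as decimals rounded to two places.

Mon: 9:42 AM–5:24 PM = 7 h 42 min; less 30 min break → 7 h 12 min
Tue: 11:21 AM–7:05 PM = 7 h 44 min; less 30 min break → 7 h 14 min
Wed: 9:47 AM–8:35 PM = 10 h 48 min; less 30 min break → 10 h 18 min
Thu: 9:10 AM–8:27 PM = 11 h 17 min; less 30 min break → 10 h 47 min
Fri: 8:03 AM–6:45 PM = 10 h 42 min; less 30 min break → 10 h 12 min
Sat: 7:12 AM–6:40 PM = 11 h 28 min; less 30 min break → 10 h 58 min
Total worked: 56 h 41 min = 56.68 h.
Threshold 44 h → overtime 12 h 41 min, regular 44 h 0 min.

Regular 44.00 hours, overtime 12.68 hours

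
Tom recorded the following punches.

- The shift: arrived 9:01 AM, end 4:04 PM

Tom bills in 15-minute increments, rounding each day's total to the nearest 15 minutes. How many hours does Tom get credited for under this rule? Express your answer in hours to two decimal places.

7.00 hours

The shift: 9:01 AM–4:04 PM = 7 h 3 min → rounds to 7 h 0 min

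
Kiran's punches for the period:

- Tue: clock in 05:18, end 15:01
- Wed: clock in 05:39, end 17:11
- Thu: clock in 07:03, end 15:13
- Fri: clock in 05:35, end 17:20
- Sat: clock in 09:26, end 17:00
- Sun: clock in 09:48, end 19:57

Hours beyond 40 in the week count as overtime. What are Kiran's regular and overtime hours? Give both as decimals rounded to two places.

Tue: 05:18–15:01 = 9 h 43 min
Wed: 05:39–17:11 = 11 h 32 min
Thu: 07:03–15:13 = 8 h 10 min
Fri: 05:35–17:20 = 11 h 45 min
Sat: 09:26–17:00 = 7 h 34 min
Sun: 09:48–19:57 = 10 h 9 min
Total worked: 58 h 53 min = 58.88 h.
Threshold 40 h → overtime 18 h 53 min, regular 40 h 0 min.

Regular 40.00 hours, overtime 18.88 hours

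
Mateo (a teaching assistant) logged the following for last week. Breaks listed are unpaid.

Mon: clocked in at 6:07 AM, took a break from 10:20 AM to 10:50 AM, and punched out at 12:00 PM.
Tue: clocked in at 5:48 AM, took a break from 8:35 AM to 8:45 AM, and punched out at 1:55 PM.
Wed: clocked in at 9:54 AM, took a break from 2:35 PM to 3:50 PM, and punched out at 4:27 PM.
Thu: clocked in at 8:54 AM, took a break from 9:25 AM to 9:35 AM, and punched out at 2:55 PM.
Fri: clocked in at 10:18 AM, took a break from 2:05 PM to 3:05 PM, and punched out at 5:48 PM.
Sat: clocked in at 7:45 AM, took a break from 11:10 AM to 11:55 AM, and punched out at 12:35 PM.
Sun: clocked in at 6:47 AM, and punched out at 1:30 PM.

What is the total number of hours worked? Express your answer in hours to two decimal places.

41.78 hours

Mon: 6:07 AM–12:00 PM = 5 h 53 min; less 30 min break → 5 h 23 min
Tue: 5:48 AM–1:55 PM = 8 h 7 min; less 10 min break → 7 h 57 min
Wed: 9:54 AM–4:27 PM = 6 h 33 min; less 75 min break → 5 h 18 min
Thu: 8:54 AM–2:55 PM = 6 h 1 min; less 10 min break → 5 h 51 min
Fri: 10:18 AM–5:48 PM = 7 h 30 min; less 60 min break → 6 h 30 min
Sat: 7:45 AM–12:35 PM = 4 h 50 min; less 45 min break → 4 h 5 min
Sun: 6:47 AM–1:30 PM = 6 h 43 min
Total: 5 h 23 min + 7 h 57 min + 5 h 18 min + 5 h 51 min + 6 h 30 min + 4 h 5 min + 6 h 43 min = 41 h 47 min.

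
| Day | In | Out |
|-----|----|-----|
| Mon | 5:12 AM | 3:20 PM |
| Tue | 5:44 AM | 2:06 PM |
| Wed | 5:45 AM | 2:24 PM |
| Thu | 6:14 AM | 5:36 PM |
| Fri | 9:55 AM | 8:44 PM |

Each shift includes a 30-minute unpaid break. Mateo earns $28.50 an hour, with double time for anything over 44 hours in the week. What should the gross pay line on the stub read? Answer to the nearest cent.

Mon: 5:12 AM–3:20 PM = 10 h 8 min; less 30 min break → 9 h 38 min
Tue: 5:44 AM–2:06 PM = 8 h 22 min; less 30 min break → 7 h 52 min
Wed: 5:45 AM–2:24 PM = 8 h 39 min; less 30 min break → 8 h 9 min
Thu: 6:14 AM–5:36 PM = 11 h 22 min; less 30 min break → 10 h 52 min
Fri: 9:55 AM–8:44 PM = 10 h 49 min; less 30 min break → 10 h 19 min
Total worked: 46 h 50 min = 2810 min.
Regular 44 h 0 min = 2640 min at $28.50/h; overtime 2 h 50 min = 170 min at $57.00/h.
Pay = (2640 × $28.50 + 170 × $57.00) ÷ 60 = $1415.50.

$1415.50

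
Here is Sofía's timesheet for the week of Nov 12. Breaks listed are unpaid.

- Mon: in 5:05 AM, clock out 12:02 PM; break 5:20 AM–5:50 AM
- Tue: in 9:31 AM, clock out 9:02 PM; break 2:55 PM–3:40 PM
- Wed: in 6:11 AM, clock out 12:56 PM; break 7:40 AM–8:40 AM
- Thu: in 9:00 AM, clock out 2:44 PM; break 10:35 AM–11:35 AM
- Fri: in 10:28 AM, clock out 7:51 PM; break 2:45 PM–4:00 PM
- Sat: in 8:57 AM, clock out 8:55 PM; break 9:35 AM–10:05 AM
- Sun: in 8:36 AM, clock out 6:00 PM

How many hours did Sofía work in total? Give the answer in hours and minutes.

56 h 42 min

Mon: 5:05 AM–12:02 PM = 6 h 57 min; less 30 min break → 6 h 27 min
Tue: 9:31 AM–9:02 PM = 11 h 31 min; less 45 min break → 10 h 46 min
Wed: 6:11 AM–12:56 PM = 6 h 45 min; less 60 min break → 5 h 45 min
Thu: 9:00 AM–2:44 PM = 5 h 44 min; less 60 min break → 4 h 44 min
Fri: 10:28 AM–7:51 PM = 9 h 23 min; less 75 min break → 8 h 8 min
Sat: 8:57 AM–8:55 PM = 11 h 58 min; less 30 min break → 11 h 28 min
Sun: 8:36 AM–6:00 PM = 9 h 24 min
Total: 6 h 27 min + 10 h 46 min + 5 h 45 min + 4 h 44 min + 8 h 8 min + 11 h 28 min + 9 h 24 min = 56 h 42 min.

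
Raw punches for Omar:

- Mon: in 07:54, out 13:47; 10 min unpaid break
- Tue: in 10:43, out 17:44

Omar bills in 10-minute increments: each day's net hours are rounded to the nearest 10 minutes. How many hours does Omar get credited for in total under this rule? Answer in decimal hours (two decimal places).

12.67 hours

Mon: 07:54–13:47 = 5 h 53 min − 10 min = 5 h 43 min → rounds to 5 h 40 min
Tue: 10:43–17:44 = 7 h 1 min → rounds to 7 h 0 min
Total credited: 12 h 40 min.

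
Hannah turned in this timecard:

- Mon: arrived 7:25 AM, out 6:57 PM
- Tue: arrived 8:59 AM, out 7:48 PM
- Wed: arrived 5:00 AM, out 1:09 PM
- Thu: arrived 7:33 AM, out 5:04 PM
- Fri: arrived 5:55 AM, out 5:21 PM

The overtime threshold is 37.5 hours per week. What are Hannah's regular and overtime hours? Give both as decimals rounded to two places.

Mon: 7:25 AM–6:57 PM = 11 h 32 min
Tue: 8:59 AM–7:48 PM = 10 h 49 min
Wed: 5:00 AM–1:09 PM = 8 h 9 min
Thu: 7:33 AM–5:04 PM = 9 h 31 min
Fri: 5:55 AM–5:21 PM = 11 h 26 min
Total worked: 51 h 27 min = 51.45 h.
Threshold 37.5 h → overtime 13 h 57 min, regular 37 h 30 min.

Regular 37.50 hours, overtime 13.95 hours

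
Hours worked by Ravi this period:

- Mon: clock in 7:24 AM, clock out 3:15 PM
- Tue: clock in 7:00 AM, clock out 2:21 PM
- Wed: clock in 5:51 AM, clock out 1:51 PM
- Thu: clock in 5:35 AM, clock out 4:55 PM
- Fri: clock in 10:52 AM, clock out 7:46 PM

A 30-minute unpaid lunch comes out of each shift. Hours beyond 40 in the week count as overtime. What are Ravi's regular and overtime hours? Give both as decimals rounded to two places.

Regular 40.00 hours, overtime 0.93 hours

Mon: 7:24 AM–3:15 PM = 7 h 51 min; less 30 min break → 7 h 21 min
Tue: 7:00 AM–2:21 PM = 7 h 21 min; less 30 min break → 6 h 51 min
Wed: 5:51 AM–1:51 PM = 8 h 0 min; less 30 min break → 7 h 30 min
Thu: 5:35 AM–4:55 PM = 11 h 20 min; less 30 min break → 10 h 50 min
Fri: 10:52 AM–7:46 PM = 8 h 54 min; less 30 min break → 8 h 24 min
Total worked: 40 h 56 min = 40.93 h.
Threshold 40 h → overtime 0 h 56 min, regular 40 h 0 min.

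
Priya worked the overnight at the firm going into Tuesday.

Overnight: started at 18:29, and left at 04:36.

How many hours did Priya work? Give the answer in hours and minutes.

10 h 7 min

Overnight: 18:29 → midnight = 5 h 31 min; midnight → 04:36 = 4 h 36 min; span 10 h 7 min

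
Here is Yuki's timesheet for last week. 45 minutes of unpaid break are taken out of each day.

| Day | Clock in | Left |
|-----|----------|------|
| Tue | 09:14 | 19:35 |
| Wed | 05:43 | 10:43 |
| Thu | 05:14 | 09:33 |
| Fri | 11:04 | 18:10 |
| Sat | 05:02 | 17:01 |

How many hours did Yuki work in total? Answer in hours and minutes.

35 h 0 min

Tue: 09:14–19:35 = 10 h 21 min; less 45 min break → 9 h 36 min
Wed: 05:43–10:43 = 5 h 0 min; less 45 min break → 4 h 15 min
Thu: 05:14–09:33 = 4 h 19 min; less 45 min break → 3 h 34 min
Fri: 11:04–18:10 = 7 h 6 min; less 45 min break → 6 h 21 min
Sat: 05:02–17:01 = 11 h 59 min; less 45 min break → 11 h 14 min
Total: 9 h 36 min + 4 h 15 min + 3 h 34 min + 6 h 21 min + 11 h 14 min = 35 h 0 min.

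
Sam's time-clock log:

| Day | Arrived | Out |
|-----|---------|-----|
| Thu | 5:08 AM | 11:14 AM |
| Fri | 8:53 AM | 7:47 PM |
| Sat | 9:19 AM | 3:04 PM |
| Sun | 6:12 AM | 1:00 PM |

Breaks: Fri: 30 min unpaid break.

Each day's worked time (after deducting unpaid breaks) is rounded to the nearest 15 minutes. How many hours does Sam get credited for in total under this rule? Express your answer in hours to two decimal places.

Thu: 5:08 AM–11:14 AM = 6 h 6 min → rounds to 6 h 0 min
Fri: 8:53 AM–7:47 PM = 10 h 54 min − 30 min = 10 h 24 min → rounds to 10 h 30 min
Sat: 9:19 AM–3:04 PM = 5 h 45 min → rounds to 5 h 45 min
Sun: 6:12 AM–1:00 PM = 6 h 48 min → rounds to 6 h 45 min
Total credited: 29 h 0 min.

29.00 hours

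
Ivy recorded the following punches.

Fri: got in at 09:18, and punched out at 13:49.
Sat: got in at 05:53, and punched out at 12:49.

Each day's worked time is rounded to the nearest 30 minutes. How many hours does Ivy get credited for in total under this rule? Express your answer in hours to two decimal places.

Fri: 09:18–13:49 = 4 h 31 min → rounds to 4 h 30 min
Sat: 05:53–12:49 = 6 h 56 min → rounds to 7 h 0 min
Total credited: 11 h 30 min.

11.50 hours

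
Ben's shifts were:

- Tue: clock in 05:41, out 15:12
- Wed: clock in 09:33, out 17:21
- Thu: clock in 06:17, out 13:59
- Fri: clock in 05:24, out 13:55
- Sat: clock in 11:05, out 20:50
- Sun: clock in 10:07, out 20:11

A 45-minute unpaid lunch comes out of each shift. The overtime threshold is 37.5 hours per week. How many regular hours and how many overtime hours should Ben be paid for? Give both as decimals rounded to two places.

Regular 37.50 hours, overtime 11.35 hours

Tue: 05:41–15:12 = 9 h 31 min; less 45 min break → 8 h 46 min
Wed: 09:33–17:21 = 7 h 48 min; less 45 min break → 7 h 3 min
Thu: 06:17–13:59 = 7 h 42 min; less 45 min break → 6 h 57 min
Fri: 05:24–13:55 = 8 h 31 min; less 45 min break → 7 h 46 min
Sat: 11:05–20:50 = 9 h 45 min; less 45 min break → 9 h 0 min
Sun: 10:07–20:11 = 10 h 4 min; less 45 min break → 9 h 19 min
Total worked: 48 h 51 min = 48.85 h.
Threshold 37.5 h → overtime 11 h 21 min, regular 37 h 30 min.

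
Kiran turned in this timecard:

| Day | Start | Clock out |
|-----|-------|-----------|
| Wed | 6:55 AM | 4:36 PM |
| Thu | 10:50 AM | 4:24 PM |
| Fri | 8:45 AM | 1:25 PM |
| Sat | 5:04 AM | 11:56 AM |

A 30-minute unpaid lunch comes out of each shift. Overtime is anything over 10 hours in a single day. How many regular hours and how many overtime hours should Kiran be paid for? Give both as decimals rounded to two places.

Wed: 6:55 AM–4:36 PM = 9 h 41 min; less 30 min break → 9 h 11 min
Thu: 10:50 AM–4:24 PM = 5 h 34 min; less 30 min break → 5 h 4 min
Fri: 8:45 AM–1:25 PM = 4 h 40 min; less 30 min break → 4 h 10 min
Sat: 5:04 AM–11:56 AM = 6 h 52 min; less 30 min break → 6 h 22 min
Wed reg 9 h 11 min / OT 0 h 0 min; Thu reg 5 h 4 min / OT 0 h 0 min; Fri reg 4 h 10 min / OT 0 h 0 min; Sat reg 6 h 22 min / OT 0 h 0 min.
Totals: regular 24 h 47 min, overtime 0 h 0 min.

Regular 24.78 hours, overtime 0.00 hours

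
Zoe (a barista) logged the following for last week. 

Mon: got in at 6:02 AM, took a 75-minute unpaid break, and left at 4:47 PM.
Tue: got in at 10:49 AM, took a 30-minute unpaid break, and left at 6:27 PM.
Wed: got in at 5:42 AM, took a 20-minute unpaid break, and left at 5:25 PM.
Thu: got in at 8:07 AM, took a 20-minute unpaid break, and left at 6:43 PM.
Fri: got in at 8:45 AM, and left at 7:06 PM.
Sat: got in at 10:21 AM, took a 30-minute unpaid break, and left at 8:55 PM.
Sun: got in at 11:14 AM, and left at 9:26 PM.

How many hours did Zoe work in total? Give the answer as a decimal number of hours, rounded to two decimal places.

Mon: 6:02 AM–4:47 PM = 10 h 45 min; less 75 min break → 9 h 30 min
Tue: 10:49 AM–6:27 PM = 7 h 38 min; less 30 min break → 7 h 8 min
Wed: 5:42 AM–5:25 PM = 11 h 43 min; less 20 min break → 11 h 23 min
Thu: 8:07 AM–6:43 PM = 10 h 36 min; less 20 min break → 10 h 16 min
Fri: 8:45 AM–7:06 PM = 10 h 21 min
Sat: 10:21 AM–8:55 PM = 10 h 34 min; less 30 min break → 10 h 4 min
Sun: 11:14 AM–9:26 PM = 10 h 12 min
Total: 9 h 30 min + 7 h 8 min + 11 h 23 min + 10 h 16 min + 10 h 21 min + 10 h 4 min + 10 h 12 min = 68 h 54 min.

68.90 hours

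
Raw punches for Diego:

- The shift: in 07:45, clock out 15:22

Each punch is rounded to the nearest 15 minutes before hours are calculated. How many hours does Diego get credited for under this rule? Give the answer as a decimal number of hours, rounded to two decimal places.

7.50 hours

The shift: in 07:45→07:45, out 15:22→15:15; 7 h 30 min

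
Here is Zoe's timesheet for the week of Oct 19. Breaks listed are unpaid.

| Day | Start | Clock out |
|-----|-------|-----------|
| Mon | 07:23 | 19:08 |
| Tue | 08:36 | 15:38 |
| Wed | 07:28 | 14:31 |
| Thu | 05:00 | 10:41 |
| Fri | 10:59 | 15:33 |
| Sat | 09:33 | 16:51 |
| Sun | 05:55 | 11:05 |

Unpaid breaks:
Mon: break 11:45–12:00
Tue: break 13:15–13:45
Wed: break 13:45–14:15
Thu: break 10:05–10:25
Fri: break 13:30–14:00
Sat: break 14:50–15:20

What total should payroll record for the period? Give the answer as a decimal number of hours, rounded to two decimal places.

45.97 hours

Mon: 07:23–19:08 = 11 h 45 min; less 15 min break → 11 h 30 min
Tue: 08:36–15:38 = 7 h 2 min; less 30 min break → 6 h 32 min
Wed: 07:28–14:31 = 7 h 3 min; less 30 min break → 6 h 33 min
Thu: 05:00–10:41 = 5 h 41 min; less 20 min break → 5 h 21 min
Fri: 10:59–15:33 = 4 h 34 min; less 30 min break → 4 h 4 min
Sat: 09:33–16:51 = 7 h 18 min; less 30 min break → 6 h 48 min
Sun: 05:55–11:05 = 5 h 10 min
Total: 11 h 30 min + 6 h 32 min + 6 h 33 min + 5 h 21 min + 4 h 4 min + 6 h 48 min + 5 h 10 min = 45 h 58 min.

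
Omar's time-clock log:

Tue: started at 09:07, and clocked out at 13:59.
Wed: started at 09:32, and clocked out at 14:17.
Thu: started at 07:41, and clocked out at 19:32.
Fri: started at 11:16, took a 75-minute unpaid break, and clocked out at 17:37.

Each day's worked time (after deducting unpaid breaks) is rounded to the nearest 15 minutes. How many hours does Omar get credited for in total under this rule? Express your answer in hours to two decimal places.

26.25 hours

Tue: 09:07–13:59 = 4 h 52 min → rounds to 4 h 45 min
Wed: 09:32–14:17 = 4 h 45 min → rounds to 4 h 45 min
Thu: 07:41–19:32 = 11 h 51 min → rounds to 11 h 45 min
Fri: 11:16–17:37 = 6 h 21 min − 75 min = 5 h 6 min → rounds to 5 h 0 min
Total credited: 26 h 15 min.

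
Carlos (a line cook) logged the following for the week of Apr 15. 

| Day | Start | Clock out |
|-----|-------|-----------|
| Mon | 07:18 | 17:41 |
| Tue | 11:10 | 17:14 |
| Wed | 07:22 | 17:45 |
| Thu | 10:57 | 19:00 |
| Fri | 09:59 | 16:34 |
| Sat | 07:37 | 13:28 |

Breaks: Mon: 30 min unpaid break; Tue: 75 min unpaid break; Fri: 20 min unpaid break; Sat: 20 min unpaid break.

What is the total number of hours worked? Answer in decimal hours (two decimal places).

44.90 hours

Mon: 07:18–17:41 = 10 h 23 min; less 30 min break → 9 h 53 min
Tue: 11:10–17:14 = 6 h 4 min; less 75 min break → 4 h 49 min
Wed: 07:22–17:45 = 10 h 23 min
Thu: 10:57–19:00 = 8 h 3 min
Fri: 09:59–16:34 = 6 h 35 min; less 20 min break → 6 h 15 min
Sat: 07:37–13:28 = 5 h 51 min; less 20 min break → 5 h 31 min
Total: 9 h 53 min + 4 h 49 min + 10 h 23 min + 8 h 3 min + 6 h 15 min + 5 h 31 min = 44 h 54 min.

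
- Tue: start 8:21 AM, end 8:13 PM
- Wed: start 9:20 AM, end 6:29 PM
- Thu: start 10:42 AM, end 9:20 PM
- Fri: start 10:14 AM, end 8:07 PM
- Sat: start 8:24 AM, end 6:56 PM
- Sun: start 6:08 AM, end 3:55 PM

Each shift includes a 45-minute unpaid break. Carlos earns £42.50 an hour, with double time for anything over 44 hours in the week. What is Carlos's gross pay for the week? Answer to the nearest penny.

£3004.75

Tue: 8:21 AM–8:13 PM = 11 h 52 min; less 45 min break → 11 h 7 min
Wed: 9:20 AM–6:29 PM = 9 h 9 min; less 45 min break → 8 h 24 min
Thu: 10:42 AM–9:20 PM = 10 h 38 min; less 45 min break → 9 h 53 min
Fri: 10:14 AM–8:07 PM = 9 h 53 min; less 45 min break → 9 h 8 min
Sat: 8:24 AM–6:56 PM = 10 h 32 min; less 45 min break → 9 h 47 min
Sun: 6:08 AM–3:55 PM = 9 h 47 min; less 45 min break → 9 h 2 min
Total worked: 57 h 21 min = 3441 min.
Regular 44 h 0 min = 2640 min at £42.50/h; overtime 13 h 21 min = 801 min at £85.00/h.
Pay = (2640 × £42.50 + 801 × £85.00) ÷ 60 = £3004.75.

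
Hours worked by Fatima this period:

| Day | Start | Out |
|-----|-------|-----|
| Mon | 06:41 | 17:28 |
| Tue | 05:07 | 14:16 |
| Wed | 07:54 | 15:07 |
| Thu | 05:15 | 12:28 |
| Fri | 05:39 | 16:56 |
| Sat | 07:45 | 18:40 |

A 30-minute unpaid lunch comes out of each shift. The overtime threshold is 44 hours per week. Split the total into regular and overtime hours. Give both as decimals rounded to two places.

Regular 44.00 hours, overtime 9.57 hours

Mon: 06:41–17:28 = 10 h 47 min; less 30 min break → 10 h 17 min
Tue: 05:07–14:16 = 9 h 9 min; less 30 min break → 8 h 39 min
Wed: 07:54–15:07 = 7 h 13 min; less 30 min break → 6 h 43 min
Thu: 05:15–12:28 = 7 h 13 min; less 30 min break → 6 h 43 min
Fri: 05:39–16:56 = 11 h 17 min; less 30 min break → 10 h 47 min
Sat: 07:45–18:40 = 10 h 55 min; less 30 min break → 10 h 25 min
Total worked: 53 h 34 min = 53.57 h.
Threshold 44 h → overtime 9 h 34 min, regular 44 h 0 min.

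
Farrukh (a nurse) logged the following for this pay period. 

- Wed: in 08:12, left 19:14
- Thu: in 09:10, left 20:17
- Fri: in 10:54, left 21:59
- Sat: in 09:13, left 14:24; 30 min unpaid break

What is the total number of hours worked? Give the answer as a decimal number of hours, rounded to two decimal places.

Wed: 08:12–19:14 = 11 h 2 min
Thu: 09:10–20:17 = 11 h 7 min
Fri: 10:54–21:59 = 11 h 5 min
Sat: 09:13–14:24 = 5 h 11 min; less 30 min break → 4 h 41 min
Total: 11 h 2 min + 11 h 7 min + 11 h 5 min + 4 h 41 min = 37 h 55 min.

37.92 hours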